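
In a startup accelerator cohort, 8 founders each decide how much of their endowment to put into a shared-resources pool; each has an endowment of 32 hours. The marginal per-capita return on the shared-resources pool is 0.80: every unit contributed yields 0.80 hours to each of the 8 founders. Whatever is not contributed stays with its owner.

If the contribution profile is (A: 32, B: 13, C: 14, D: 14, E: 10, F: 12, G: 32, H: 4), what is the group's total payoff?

963.40 hours

Total contributed: 32 + 13 + 14 + 14 + 10 + 12 + 32 + 4 = 131; total kept: 8 × 32 − 131 = 125.
The shared-resources pool pays out 0.80 × 8 × 131 = 838.40 in aggregate.
Group total = 125 + 838.40 = 963.40.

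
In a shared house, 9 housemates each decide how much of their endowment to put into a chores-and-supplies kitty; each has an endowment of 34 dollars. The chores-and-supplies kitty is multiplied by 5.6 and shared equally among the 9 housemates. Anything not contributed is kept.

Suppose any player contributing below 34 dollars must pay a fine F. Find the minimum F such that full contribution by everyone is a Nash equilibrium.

12.84 dollars

Given the others contribute fully, the best deviation is to contribute 0 (any partial contribution still incurs the fine and gives up units whose private return 0.6222 is below 1).
Deviating from 34 to 0 saves 34 dollars but forfeits the deviator's share of the drop in the chores-and-supplies kitty: 5.6/9 × 34 = 21.16.
So the deviation gain is 34 − 21.16 = 12.84, and the fine must be at least 12.84 dollars to wipe it out.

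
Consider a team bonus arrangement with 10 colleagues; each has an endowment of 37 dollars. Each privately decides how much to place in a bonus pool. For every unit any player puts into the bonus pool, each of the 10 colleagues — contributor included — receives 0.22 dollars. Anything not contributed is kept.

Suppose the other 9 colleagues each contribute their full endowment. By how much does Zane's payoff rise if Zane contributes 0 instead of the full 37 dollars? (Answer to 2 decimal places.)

Switching from a contribution of 37 to 0 lets Zane keep an extra 37 dollars, but lowers the bonus pool by 37, which costs Zane their own share of that drop: 0.22 × 37 = 8.14.
Net gain = 37 − 8.14 = 28.86. The private return per contributed unit (0.22) is below 1, so free-riding is indeed the best response regardless of what the others do.

28.86 dollars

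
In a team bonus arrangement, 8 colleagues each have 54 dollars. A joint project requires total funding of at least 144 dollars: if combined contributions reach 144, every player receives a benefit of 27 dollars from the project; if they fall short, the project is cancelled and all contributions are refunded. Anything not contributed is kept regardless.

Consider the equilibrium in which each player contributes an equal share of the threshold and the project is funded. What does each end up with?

Equal share of the threshold: 144/8 = 18.
At this profile no one gains by cutting their contribution: any cut drops the total below 144, the project is cancelled, contributions are refunded, and the deviator ends with 54, which is less than 54 − 18 + 27 = 63. Contributing more than 18 just wastes the excess. So contributing exactly 18 is a best response.
Each player's payoff: 54 − 18 + 27 = 63.

63 dollars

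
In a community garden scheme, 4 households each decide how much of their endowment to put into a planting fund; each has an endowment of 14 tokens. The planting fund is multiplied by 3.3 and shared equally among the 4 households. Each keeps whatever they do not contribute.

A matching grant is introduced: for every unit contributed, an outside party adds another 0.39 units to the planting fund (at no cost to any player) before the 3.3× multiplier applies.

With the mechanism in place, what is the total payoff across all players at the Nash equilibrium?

The effective private return per unit is now 3.3 × 1.39 / 4 = 1.1468 > 1, so every player's dominant strategy flips to full contribution.
At the Nash equilibrium everyone contributes 14. Group total payoff = 3.3 × 1.39 × 56 = 256.87.

256.87 tokens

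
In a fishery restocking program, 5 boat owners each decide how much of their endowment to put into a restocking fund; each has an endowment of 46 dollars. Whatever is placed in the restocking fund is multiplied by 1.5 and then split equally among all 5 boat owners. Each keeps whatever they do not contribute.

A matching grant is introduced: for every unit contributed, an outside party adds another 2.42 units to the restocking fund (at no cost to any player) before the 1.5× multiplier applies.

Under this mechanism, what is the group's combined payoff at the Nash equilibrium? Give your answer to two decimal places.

Under the mechanism each unit contributed yields 1.5 × 3.42 / 5 = 1.0260 back to its contributor per unit of net cost, which exceeds 1, making full contribution the dominant choice for everyone.
So the Nash equilibrium is full contribution by all 5; the group earns 1.5 × 3.42 × 230 = 1179.90.

1179.90 dollars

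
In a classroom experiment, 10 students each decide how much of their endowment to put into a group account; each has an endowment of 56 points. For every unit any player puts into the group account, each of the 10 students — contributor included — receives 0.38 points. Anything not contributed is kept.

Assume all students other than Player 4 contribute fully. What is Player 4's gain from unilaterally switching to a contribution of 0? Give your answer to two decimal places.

34.72 points

Switching from a contribution of 56 to 0 lets Player 4 keep an extra 56 points, but lowers the group account by 56, which costs Player 4 their own share of that drop: 0.38 × 56 = 21.28.
Net gain = 56 − 21.28 = 34.72. The private return per contributed unit (0.38) is below 1, so free-riding is indeed the best response regardless of what the others do.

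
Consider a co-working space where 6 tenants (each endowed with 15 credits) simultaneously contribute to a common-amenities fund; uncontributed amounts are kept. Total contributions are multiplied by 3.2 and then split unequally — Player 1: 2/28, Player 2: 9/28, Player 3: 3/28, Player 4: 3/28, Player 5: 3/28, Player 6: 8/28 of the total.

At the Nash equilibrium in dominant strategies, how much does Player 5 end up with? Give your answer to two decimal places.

20.14 credits

For player j, contributing a unit is worthwhile iff 3.2 × (j's share) ≥ 1, i.e. iff j's share is at least 0.3125.
Player 2 alone (share 9/28) is above the threshold, contributing 15; the remaining 5 contribute 0. Total contributed: 15.
Player 5 keeps 15 and receives 3.2 × 15 × 3/28 = 5.14 from the common-amenities fund, for a payoff of 20.14.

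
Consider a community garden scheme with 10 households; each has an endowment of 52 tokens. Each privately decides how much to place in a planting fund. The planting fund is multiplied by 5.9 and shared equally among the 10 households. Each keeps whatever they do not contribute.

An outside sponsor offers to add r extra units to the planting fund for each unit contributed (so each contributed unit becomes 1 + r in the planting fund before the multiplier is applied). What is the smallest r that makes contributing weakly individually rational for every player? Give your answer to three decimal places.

With matching at rate r, one contributed unit becomes (1 + r) in the planting fund and returns 5.9 × (1 + r) / 10 to the contributor.
Setting this equal to 1: 1 + r = 10/5.9 = 1.6949.
So the minimum matching rate is r = 1.6949 − 1 = 0.695.

0.695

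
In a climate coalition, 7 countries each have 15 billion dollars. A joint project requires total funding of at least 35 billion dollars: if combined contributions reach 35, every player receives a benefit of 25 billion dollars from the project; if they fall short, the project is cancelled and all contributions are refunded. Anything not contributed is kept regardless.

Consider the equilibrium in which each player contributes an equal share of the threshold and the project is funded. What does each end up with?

Equal share of the threshold: 35/7 = 5.
At this profile no one gains by cutting their contribution: any cut drops the total below 35, the project is cancelled, contributions are refunded, and the deviator ends with 15, which is less than 15 − 5 + 25 = 35. Contributing more than 5 just wastes the excess. So contributing exactly 5 is a best response.
Each player's payoff: 15 − 5 + 25 = 35.

35 billion dollars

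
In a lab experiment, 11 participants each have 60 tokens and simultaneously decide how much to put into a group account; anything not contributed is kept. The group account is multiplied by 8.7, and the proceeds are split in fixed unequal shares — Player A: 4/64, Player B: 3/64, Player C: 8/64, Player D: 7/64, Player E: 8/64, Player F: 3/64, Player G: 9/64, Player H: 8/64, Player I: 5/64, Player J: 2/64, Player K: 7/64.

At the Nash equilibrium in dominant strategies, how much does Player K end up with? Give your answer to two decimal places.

288.38 tokens

For player j, contributing a unit is worthwhile iff 8.7 × (j's share) ≥ 1, i.e. iff j's share is at least 0.1149.
Player C, Player E, Player G and Player H are above the threshold, contributing 60 each; the remaining 7 contribute 0. Total contributed: 240.
Player K keeps 60 and receives 8.7 × 240 × 7/64 = 228.38 from the group account, for a payoff of 288.38.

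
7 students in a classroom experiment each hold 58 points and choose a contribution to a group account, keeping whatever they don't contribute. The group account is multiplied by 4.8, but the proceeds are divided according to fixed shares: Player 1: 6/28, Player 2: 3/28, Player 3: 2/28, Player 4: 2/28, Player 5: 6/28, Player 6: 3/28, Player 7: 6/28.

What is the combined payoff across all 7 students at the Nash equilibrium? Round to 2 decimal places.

1067.20 points

Player j's private return per contributed unit is 4.8 × (j's share). Contributing is weakly dominant for j when that share is at least 1/4.8 = 0.2083, and contributing 0 is dominant otherwise.
Player 1, Player 5 and Player 7 are above the threshold, contributing 58 each; the remaining 4 contribute 0. Total contributed: 174.
The group account pays out 4.8 × 174 = 835.20 in total (split across the unequal shares, but the aggregate is all that matters for the group sum).
The 4 free-riders keep 58 each, adding 232. Group total = 232 + 835.20 = 1067.20.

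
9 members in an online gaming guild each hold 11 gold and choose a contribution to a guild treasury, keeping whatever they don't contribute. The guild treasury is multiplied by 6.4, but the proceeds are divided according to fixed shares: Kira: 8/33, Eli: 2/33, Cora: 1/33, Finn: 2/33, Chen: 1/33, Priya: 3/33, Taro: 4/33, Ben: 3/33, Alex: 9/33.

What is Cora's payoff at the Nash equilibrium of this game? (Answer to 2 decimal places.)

15.27 gold

For player j, contributing a unit is worthwhile iff 6.4 × (j's share) ≥ 1, i.e. iff j's share is at least 0.1563.
Kira and Alex clear that bar, contributing 11 each; the remaining 7 contribute 0. Total contributed: 22.
Cora keeps 11 and receives 6.4 × 22 × 1/33 = 4.27 from the guild treasury, for a payoff of 15.27.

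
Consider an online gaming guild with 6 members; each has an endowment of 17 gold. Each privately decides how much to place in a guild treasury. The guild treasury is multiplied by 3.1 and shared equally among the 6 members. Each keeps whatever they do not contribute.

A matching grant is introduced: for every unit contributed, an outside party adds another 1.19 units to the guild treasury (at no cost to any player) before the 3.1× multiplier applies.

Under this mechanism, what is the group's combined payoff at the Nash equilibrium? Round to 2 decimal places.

692.48 gold

Under the mechanism each unit contributed yields 3.1 × 2.19 / 6 = 1.1315 back to its contributor per unit of net cost, which exceeds 1, making full contribution the dominant choice for everyone.
At the Nash equilibrium everyone contributes 17. Group total payoff = 3.1 × 2.19 × 102 = 692.48.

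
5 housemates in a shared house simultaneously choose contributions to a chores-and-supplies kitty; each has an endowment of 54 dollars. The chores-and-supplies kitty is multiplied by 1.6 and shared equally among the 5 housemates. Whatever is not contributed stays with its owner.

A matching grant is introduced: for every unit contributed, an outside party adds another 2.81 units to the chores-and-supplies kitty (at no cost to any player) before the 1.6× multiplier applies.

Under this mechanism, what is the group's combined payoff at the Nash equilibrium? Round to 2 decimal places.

With the mechanism, a contributed unit returns 1.6 × 3.81 / 5 = 1.2192 per unit of net cost to the contributor — now above 1 — so contributing fully is weakly dominant for every player.
At the Nash equilibrium everyone contributes 54. Group total payoff = 1.6 × 3.81 × 270 = 1645.92.

1645.92 dollars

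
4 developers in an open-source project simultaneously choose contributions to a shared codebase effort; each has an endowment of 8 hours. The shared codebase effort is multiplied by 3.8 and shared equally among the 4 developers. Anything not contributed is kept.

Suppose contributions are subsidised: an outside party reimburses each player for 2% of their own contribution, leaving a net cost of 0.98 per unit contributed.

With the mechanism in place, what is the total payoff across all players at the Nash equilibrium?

32.00 hours

The effective private return is (3.8/4) / 0.98 = 0.9694, which is still under 1, so the mechanism doesn't change anyone's dominant strategy: zero contribution.
At the Nash equilibrium no one contributes; group total payoff = 4 × 8 = 32.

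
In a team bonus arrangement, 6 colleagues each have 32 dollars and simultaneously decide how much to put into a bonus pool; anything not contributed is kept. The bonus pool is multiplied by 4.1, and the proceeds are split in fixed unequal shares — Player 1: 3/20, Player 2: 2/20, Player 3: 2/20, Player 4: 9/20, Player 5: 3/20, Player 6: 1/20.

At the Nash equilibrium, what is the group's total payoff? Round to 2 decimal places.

Each unit j contributes comes back to j as 4.1 × (j's share), so j prefers to contribute only if that share exceeds 1/4.1 = 0.2439; otherwise keeping the unit dominates.
Only Player 4 (9/20) clears that bar, contributing 32; the remaining 5 contribute 0. Total contributed: 32.
The bonus pool pays out 4.1 × 32 = 131.20 in total (split across the unequal shares, but the aggregate is all that matters for the group sum).
The 5 free-riders keep 32 each, adding 160. Group total = 160 + 131.20 = 291.20.

291.20 dollars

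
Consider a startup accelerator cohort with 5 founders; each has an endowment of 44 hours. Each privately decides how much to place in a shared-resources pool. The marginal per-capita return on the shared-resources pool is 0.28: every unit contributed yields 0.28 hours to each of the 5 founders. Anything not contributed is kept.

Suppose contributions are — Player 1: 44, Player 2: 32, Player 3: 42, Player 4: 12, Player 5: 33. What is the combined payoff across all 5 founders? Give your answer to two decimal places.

Total contributed: 44 + 32 + 42 + 12 + 33 = 163; total kept: 5 × 44 − 163 = 57.
The shared-resources pool pays out 0.28 × 5 × 163 = 228.20 in aggregate.
Group total = 57 + 228.20 = 285.20.

285.20 hours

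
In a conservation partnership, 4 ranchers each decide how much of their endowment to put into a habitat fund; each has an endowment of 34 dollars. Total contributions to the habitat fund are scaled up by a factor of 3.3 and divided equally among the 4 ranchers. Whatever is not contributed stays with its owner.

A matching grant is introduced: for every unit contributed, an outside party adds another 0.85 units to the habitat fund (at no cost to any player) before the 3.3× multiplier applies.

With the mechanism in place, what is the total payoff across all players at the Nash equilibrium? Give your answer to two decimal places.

Under the mechanism each unit contributed yields 3.3 × 1.85 / 4 = 1.5263 back to its contributor per unit of net cost, which exceeds 1, making full contribution the dominant choice for everyone.
So the Nash equilibrium is full contribution by all 4; the group earns 3.3 × 1.85 × 136 = 830.28.

830.28 dollars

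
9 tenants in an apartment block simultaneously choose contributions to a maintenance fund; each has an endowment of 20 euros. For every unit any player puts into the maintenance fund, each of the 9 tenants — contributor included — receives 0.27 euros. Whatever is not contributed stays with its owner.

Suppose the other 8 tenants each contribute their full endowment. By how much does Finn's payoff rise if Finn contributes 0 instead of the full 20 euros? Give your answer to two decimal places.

Switching from a contribution of 20 to 0 lets Finn keep an extra 20 euros, but lowers the maintenance fund by 20, which costs Finn their own share of that drop: 0.27 × 20 = 5.40.
Net gain = 20 − 5.40 = 14.60. The private return per contributed unit (0.27) is below 1, so free-riding is indeed the best response regardless of what the others do.

14.60 euros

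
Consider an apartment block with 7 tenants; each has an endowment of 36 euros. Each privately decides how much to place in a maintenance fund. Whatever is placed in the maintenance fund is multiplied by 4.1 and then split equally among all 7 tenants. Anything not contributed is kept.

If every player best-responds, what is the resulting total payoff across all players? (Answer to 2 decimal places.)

252.00 euros

Each contributed unit returns 4.1/7 = 0.5857 to its contributor — below 1 — so contributing 0 is dominant for every player. At the Nash equilibrium everyone keeps their 36, and the group total is 7 × 36 = 252.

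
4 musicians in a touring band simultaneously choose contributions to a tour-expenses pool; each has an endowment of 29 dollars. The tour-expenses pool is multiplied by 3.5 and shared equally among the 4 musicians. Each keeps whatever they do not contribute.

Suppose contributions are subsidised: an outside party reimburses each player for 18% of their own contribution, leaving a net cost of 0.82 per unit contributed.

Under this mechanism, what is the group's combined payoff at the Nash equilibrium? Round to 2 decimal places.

426.88 dollars

Under the mechanism each unit contributed yields (3.5/4) / 0.82 = 1.0671 back to its contributor per unit of net cost, which exceeds 1, making full contribution the dominant choice for everyone.
At the Nash equilibrium everyone contributes 29. Group total payoff = 4 × (29 × 0.18 + 3.5 × 29) = 426.88.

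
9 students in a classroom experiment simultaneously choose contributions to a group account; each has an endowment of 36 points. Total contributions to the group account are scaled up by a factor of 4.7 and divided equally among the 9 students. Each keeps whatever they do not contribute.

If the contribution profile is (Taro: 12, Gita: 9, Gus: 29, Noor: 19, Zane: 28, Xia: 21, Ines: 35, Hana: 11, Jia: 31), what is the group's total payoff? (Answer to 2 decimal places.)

Total contributed: 12 + 9 + 29 + 19 + 28 + 21 + 35 + 11 + 31 = 195; total kept: 9 × 36 − 195 = 129.
The group account pays out 4.7 × 195 = 916.50 in aggregate.
Group total = 129 + 916.50 = 1045.50.

1045.50 points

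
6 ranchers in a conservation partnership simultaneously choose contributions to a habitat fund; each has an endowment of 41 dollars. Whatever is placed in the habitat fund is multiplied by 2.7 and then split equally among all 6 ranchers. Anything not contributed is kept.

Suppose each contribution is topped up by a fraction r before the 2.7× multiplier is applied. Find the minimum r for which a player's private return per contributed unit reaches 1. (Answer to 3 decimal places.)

1.222

With matching at rate r, one contributed unit becomes (1 + r) in the habitat fund and returns 2.7 × (1 + r) / 6 to the contributor.
Setting this equal to 1: 1 + r = 6/2.7 = 2.2222.
So the minimum matching rate is r = 2.2222 − 1 = 1.222.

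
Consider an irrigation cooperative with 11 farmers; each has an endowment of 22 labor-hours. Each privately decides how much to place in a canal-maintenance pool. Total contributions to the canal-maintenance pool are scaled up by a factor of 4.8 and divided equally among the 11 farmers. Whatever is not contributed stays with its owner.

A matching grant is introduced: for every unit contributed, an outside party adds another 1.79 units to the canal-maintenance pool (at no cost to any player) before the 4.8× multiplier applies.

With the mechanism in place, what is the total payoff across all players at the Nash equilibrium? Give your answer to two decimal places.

With the mechanism, a contributed unit returns 4.8 × 2.79 / 11 = 1.2175 per unit of net cost to the contributor — now above 1 — so contributing fully is weakly dominant for every player.
At the Nash equilibrium everyone contributes 22. Group total payoff = 4.8 × 2.79 × 242 = 3240.86.

3240.86 labor-hours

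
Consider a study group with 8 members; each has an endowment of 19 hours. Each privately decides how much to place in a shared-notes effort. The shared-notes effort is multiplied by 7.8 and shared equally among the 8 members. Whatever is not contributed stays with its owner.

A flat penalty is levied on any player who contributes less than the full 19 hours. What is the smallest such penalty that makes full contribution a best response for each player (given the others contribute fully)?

0.48 hours

Given the others contribute fully, the best deviation is to contribute 0 (any partial contribution still incurs the fine and gives up units whose private return 0.9750 is below 1).
Deviating from 19 to 0 saves 19 hours but forfeits the deviator's share of the drop in the shared-notes effort: 7.8/8 × 19 = 18.52.
So the deviation gain is 19 − 18.52 = 0.48, and the fine must be at least 0.48 hours to wipe it out.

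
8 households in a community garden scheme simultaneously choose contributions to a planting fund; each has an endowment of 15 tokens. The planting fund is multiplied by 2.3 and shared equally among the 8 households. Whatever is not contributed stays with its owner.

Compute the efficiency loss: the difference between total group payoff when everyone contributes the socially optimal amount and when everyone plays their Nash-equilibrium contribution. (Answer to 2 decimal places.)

156.00 tokens

Each contributed unit returns 2.3/8 = 0.2875 to its contributor — below 1 — so contributing 0 is dominant for every player. At the Nash equilibrium everyone keeps their 15, and the group total is 8 × 15 = 120.
Each contributed unit returns 2.300 to the group as a whole (0.2875 to each of 8 players), which exceeds 1, so the social optimum is full contribution: group total = 2.300 × 120 = 276.00.
Efficiency loss = 276.00 − 120 = 156.00.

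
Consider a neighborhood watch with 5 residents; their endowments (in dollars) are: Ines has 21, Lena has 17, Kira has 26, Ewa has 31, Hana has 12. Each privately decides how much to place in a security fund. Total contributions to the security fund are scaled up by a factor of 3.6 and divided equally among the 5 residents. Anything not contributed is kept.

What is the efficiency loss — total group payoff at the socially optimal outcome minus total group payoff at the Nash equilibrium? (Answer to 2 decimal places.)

278.20 dollars

The private return per contributed unit is 3.6/5 = 0.7200 < 1 for every player regardless of endowment, so the Nash equilibrium is zero contribution and the group total is Σ E_j = 21 + 17 + 26 + 31 + 12 = 107.
Each contributed unit returns 3.600 to the group, so the social optimum is full contribution by everyone: group total = 3.600 × 107 = 385.20.
Efficiency loss = (3.600 − 1) × 107 = 278.20.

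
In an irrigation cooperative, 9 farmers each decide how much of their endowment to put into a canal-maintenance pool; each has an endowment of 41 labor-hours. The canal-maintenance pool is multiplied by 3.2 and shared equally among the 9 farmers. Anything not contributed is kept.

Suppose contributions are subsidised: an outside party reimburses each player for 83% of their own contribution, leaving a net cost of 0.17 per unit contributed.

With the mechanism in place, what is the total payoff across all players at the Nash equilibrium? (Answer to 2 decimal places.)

With the mechanism, a contributed unit returns (3.2/9) / 0.17 = 2.0915 per unit of net cost to the contributor — now above 1 — so contributing fully is weakly dominant for every player.
So the Nash equilibrium is full contribution by all 9; the group earns 9 × (41 × 0.83 + 3.2 × 41) = 1487.07.

1487.07 labor-hours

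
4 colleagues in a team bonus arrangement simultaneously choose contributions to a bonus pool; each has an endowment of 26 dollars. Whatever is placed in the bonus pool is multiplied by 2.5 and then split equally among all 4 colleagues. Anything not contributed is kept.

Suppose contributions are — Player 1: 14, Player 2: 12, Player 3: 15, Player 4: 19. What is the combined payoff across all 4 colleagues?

Total contributed: 14 + 12 + 15 + 19 = 60; total kept: 4 × 26 − 60 = 44.
The bonus pool pays out 2.5 × 60 = 150.00 in aggregate.
Group total = 44 + 150.00 = 194.00.

194.00 dollars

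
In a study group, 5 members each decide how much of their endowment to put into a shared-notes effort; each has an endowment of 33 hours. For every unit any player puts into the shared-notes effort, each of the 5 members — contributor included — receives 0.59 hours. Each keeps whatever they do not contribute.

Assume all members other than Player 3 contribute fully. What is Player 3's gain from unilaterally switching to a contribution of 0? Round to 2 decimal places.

Switching from a contribution of 33 to 0 lets Player 3 keep an extra 33 hours, but lowers the shared-notes effort by 33, which costs Player 3 their own share of that drop: 0.59 × 33 = 19.47.
Net gain = 33 − 19.47 = 13.53. The private return per contributed unit (0.59) is below 1, so free-riding is indeed the best response regardless of what the others do.

13.53 hours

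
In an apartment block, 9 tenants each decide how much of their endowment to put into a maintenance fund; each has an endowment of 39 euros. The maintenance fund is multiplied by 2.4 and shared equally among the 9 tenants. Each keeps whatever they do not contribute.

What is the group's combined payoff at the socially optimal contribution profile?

Each contributed unit returns 2.400 to the group as a whole (0.2667 to each of 9 players), which exceeds 1, so the social optimum is full contribution: group total = 2.400 × 351 = 842.40.

842.40 euros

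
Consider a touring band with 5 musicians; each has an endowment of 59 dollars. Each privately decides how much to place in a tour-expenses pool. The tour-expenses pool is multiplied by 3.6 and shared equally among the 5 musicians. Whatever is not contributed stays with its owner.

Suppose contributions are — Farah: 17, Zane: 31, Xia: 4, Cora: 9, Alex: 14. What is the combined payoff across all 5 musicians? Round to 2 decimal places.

490.00 dollars

Total contributed: 17 + 31 + 4 + 9 + 14 = 75; total kept: 5 × 59 − 75 = 220.
The tour-expenses pool pays out 3.6 × 75 = 270.00 in aggregate.
Group total = 220 + 270.00 = 490.00.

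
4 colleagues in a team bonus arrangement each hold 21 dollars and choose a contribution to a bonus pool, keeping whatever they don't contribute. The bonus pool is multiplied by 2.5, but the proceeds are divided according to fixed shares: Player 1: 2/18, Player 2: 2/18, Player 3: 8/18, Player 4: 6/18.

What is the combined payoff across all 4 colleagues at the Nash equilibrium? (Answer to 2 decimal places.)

A player with share s gets back 2.5·s per unit contributed, so full contribution is dominant for anyone with s > 1/2.5 = 0.4000 and zero contribution is dominant for anyone below.
The only share above 0.4000 is Player 3's 8/18, contributing 21; the remaining 3 contribute 0. Total contributed: 21.
The bonus pool pays out 2.5 × 21 = 52.50 in total (split across the unequal shares, but the aggregate is all that matters for the group sum).
The 3 free-riders keep 21 each, adding 63. Group total = 63 + 52.50 = 115.50.

115.50 dollars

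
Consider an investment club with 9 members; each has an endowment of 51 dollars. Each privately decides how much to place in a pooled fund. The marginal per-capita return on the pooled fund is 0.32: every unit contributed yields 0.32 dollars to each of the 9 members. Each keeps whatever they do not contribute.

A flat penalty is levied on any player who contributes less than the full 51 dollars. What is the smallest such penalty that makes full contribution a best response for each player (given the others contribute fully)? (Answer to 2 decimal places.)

34.68 dollars

Given the others contribute fully, the best deviation is to contribute 0 (any partial contribution still incurs the fine and gives up units whose private return 0.32 is below 1).
Deviating from 51 to 0 saves 51 dollars but forfeits the deviator's share of the drop in the pooled fund: 0.32 × 51 = 16.32.
So the deviation gain is 51 − 16.32 = 34.68, and the fine must be at least 34.68 dollars to wipe it out.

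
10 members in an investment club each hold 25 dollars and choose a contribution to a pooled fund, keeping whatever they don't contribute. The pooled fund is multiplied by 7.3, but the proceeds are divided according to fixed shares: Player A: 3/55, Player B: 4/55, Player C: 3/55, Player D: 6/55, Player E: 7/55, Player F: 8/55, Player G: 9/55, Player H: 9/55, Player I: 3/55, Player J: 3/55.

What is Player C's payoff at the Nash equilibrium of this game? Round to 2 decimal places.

For player j, contributing a unit is worthwhile iff 7.3 × (j's share) ≥ 1, i.e. iff j's share is at least 0.1370.
Player F, Player G and Player H are above the threshold, contributing 25 each; the remaining 7 contribute 0. Total contributed: 75.
Player C keeps 25 and receives 7.3 × 75 × 3/55 = 29.86 from the pooled fund, for a payoff of 54.86.

54.86 dollars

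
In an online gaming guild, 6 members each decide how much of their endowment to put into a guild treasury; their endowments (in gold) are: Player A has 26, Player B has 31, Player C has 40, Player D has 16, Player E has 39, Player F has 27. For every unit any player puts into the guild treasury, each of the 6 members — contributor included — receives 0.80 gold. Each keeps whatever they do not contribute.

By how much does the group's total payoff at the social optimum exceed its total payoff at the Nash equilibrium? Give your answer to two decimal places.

680.20 gold

The private return per contributed unit is 0.80 < 1 for everyone, so the Nash equilibrium is zero contribution and the group total is Σ E_j = 26 + 31 + 40 + 16 + 39 + 27 = 179.
Each contributed unit returns 4.800 to the group, so the social optimum is full contribution by everyone: group total = 4.800 × 179 = 859.20.
Efficiency loss = (4.800 − 1) × 179 = 680.20.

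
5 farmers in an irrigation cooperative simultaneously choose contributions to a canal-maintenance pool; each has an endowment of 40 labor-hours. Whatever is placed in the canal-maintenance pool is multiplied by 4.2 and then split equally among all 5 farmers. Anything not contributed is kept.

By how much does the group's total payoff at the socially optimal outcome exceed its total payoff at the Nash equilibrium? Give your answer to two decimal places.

Each contributed unit returns 4.2/5 = 0.8400 to its contributor — below 1 — so contributing 0 is dominant for every player. At the Nash equilibrium everyone keeps their 40, and the group total is 5 × 40 = 200.
Each contributed unit returns 4.200 to the group as a whole (0.8400 to each of 5 players), which exceeds 1, so the social optimum is full contribution: group total = 4.200 × 200 = 840.00.
Efficiency loss = 840.00 − 200 = 640.00.

640.00 labor-hours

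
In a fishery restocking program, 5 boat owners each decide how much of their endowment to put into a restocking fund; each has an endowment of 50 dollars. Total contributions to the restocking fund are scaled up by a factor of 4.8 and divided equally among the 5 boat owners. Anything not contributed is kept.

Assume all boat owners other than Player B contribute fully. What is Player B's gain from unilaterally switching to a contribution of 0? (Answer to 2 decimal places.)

2.00 dollars

Switching from a contribution of 50 to 0 lets Player B keep an extra 50 dollars, but lowers the restocking fund by 50, which costs Player B their own share of that drop: 4.8/5 × 50 = 48.00.
Net gain = 50 − 48.00 = 2.00. The private return per contributed unit (0.9600) is below 1, so free-riding is indeed the best response regardless of what the others do.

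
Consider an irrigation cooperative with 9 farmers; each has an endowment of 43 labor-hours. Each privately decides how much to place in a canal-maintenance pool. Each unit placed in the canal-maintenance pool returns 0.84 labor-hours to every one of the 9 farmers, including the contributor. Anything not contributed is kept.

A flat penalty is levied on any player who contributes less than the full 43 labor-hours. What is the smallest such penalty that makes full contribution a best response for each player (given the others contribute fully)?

Given the others contribute fully, the best deviation is to contribute 0 (any partial contribution still incurs the fine and gives up units whose private return 0.84 is below 1).
Deviating from 43 to 0 saves 43 labor-hours but forfeits the deviator's share of the drop in the canal-maintenance pool: 0.84 × 43 = 36.12.
So the deviation gain is 43 − 36.12 = 6.88, and the fine must be at least 6.88 labor-hours to wipe it out.

6.88 labor-hours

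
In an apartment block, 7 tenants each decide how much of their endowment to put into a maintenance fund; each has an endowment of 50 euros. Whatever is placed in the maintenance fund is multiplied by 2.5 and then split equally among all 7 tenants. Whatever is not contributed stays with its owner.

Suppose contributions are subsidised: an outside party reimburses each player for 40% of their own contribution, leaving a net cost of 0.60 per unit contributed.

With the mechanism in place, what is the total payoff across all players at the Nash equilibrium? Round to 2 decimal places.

The effective private return is (2.5/7) / 0.60 = 0.5952, which is still under 1, so the mechanism doesn't change anyone's dominant strategy: zero contribution.
At the Nash equilibrium no one contributes; group total payoff = 7 × 50 = 350.

350.00 euros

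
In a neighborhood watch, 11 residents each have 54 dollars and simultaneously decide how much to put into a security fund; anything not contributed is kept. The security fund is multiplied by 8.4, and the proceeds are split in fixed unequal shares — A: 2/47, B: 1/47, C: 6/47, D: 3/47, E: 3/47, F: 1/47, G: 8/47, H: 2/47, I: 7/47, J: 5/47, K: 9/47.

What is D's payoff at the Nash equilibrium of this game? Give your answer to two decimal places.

169.81 dollars

A player with share s gets back 8.4·s per unit contributed, so full contribution is dominant for anyone with s > 1/8.4 = 0.1190 and zero contribution is dominant for anyone below.
C, G, I and K clear that bar, contributing 54 each; the remaining 7 contribute 0. Total contributed: 216.
D keeps 54 and receives 8.4 × 216 × 3/47 = 115.81 from the security fund, for a payoff of 169.81.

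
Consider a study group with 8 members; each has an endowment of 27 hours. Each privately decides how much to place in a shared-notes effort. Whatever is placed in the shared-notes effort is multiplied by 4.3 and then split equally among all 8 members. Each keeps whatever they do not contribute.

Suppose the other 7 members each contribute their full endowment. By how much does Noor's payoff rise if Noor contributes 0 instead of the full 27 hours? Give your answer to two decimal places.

12.49 hours

Switching from a contribution of 27 to 0 lets Noor keep an extra 27 hours, but lowers the shared-notes effort by 27, which costs Noor their own share of that drop: 4.3/8 × 27 = 14.51.
Net gain = 27 − 14.51 = 12.49. The private return per contributed unit (0.5375) is below 1, so free-riding is indeed the best response regardless of what the others do.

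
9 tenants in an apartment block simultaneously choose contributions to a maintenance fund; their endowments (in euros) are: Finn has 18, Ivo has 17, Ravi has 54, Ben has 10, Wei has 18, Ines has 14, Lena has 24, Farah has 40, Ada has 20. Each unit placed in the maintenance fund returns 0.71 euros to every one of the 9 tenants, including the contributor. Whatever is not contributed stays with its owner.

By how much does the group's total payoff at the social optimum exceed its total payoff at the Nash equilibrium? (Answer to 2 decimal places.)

1158.85 euros

The private return per contributed unit is 0.71 < 1 for everyone, so the Nash equilibrium is zero contribution and the group total is Σ E_j = 18 + 17 + 54 + 10 + 18 + 14 + 24 + 40 + 20 = 215.
Each contributed unit returns 6.390 to the group, so the social optimum is full contribution by everyone: group total = 6.390 × 215 = 1373.85.
Efficiency loss = (6.390 − 1) × 215 = 1158.85.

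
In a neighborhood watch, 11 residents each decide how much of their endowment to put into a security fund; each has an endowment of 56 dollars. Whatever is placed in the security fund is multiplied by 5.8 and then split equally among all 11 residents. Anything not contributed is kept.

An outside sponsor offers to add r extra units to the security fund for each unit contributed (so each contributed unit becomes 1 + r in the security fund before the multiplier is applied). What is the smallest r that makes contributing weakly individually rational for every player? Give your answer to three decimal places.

With matching at rate r, one contributed unit becomes (1 + r) in the security fund and returns 5.8 × (1 + r) / 11 to the contributor.
Setting this equal to 1: 1 + r = 11/5.8 = 1.8966.
So the minimum matching rate is r = 1.8966 − 1 = 0.897.

0.897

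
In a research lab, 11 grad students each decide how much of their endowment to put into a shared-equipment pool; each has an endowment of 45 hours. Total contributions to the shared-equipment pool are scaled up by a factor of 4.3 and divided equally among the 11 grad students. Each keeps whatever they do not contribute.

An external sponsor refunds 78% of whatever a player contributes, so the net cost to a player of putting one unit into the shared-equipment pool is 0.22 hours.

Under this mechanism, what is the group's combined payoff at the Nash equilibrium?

2514.60 hours

Under the mechanism each unit contributed yields (4.3/11) / 0.22 = 1.7769 back to its contributor per unit of net cost, which exceeds 1, making full contribution the dominant choice for everyone.
At the Nash equilibrium everyone contributes 45. Group total payoff = 11 × (45 × 0.78 + 4.3 × 45) = 2514.60.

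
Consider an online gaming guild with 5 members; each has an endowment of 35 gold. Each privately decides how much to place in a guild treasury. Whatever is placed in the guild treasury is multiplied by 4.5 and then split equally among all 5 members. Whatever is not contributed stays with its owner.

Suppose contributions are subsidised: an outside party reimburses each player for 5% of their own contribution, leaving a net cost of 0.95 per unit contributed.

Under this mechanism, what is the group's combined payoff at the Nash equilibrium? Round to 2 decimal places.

175.00 gold

With the mechanism, a contributed unit returns (4.5/5) / 0.95 = 0.9474 per unit of net cost — still below 1 — so contributing 0 remains dominant for every player.
Everyone keeps their endowment and the group total is 5 × 35 = 175.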